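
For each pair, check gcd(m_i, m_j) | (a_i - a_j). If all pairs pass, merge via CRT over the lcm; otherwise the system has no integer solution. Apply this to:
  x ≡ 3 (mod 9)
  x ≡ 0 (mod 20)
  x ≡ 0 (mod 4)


Moduli 9, 20, 4 are not pairwise coprime, so CRT works modulo lcm(m_i) when all pairwise compatibility conditions hold.
Pairwise compatibility: gcd(m_i, m_j) must divide a_i - a_j for every pair.
Merge one congruence at a time:
  Start: x ≡ 3 (mod 9).
  Combine with x ≡ 0 (mod 20): gcd(9, 20) = 1; 0 - 3 = -3, which IS divisible by 1, so compatible.
    Write x = 3 + 9·t and substitute into x ≡ 0 (mod 20): 9·t ≡ 0 − 3 = -3 (mod 20).
    Reduce coefficients mod 20: 9·t ≡ 17 (mod 20).
    The inverse of 9 mod 20 is 9 (since 9·9 = 81 = 4·20 + 1), so t ≡ 9·17 = 153 ≡ 13 (mod 20).
    Then x = 3 + 9·13 = 120, valid modulo lcm(9, 20) = 180: x ≡ 120 (mod 180).
  Combine with x ≡ 0 (mod 4): gcd(180, 4) = 4; 0 - 120 = -120, which IS divisible by 4, so compatible.
    Write x = 120 + 180·t and substitute into x ≡ 0 (mod 4): 180·t ≡ 0 − 120 = -120 (mod 4).
    Divide the congruence (and modulus) by g = 4: 45·t ≡ -30 (mod 1).
    Modulo 1 every t works; take t = 0.
    Then x = 120 + 180·0 = 120, valid modulo lcm(180, 4) = 180: x ≡ 120 (mod 180).
Verify: 120 mod 9 = 3, 120 mod 20 = 0, 120 mod 4 = 0.

x ≡ 120 (mod 180).


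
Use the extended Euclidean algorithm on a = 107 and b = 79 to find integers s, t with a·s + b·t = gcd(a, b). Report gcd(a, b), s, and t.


Euclidean algorithm on (107, 79) — divide until remainder is 0:
  107 = 1 · 79 + 28
  79 = 2 · 28 + 23
  28 = 1 · 23 + 5
  23 = 4 · 5 + 3
  5 = 1 · 3 + 2
  3 = 1 · 2 + 1
  2 = 2 · 1 + 0
gcd(107, 79) = 1.
Track Bezout coefficients alongside the remainders: start with r₀ = 107 = a·1 + b·0 (s = 1, t = 0) and r₁ = 79 = a·0 + b·1 (s = 0, t = 1); each new remainder r_{k+1} = r_{k-1} − q_k·r_k inherits s_{k+1} = s_{k-1} − q_k·s_k, t_{k+1} = t_{k-1} − q_k·t_k, so r_k = a·s_k + b·t_k at every step:
  q = 1: r = 28, s = 1 − 1·0 = 1, t = 0 − 1·1 = -1  (check: 107·1 + 79·(-1) = 28)
  q = 2: r = 23, s = 0 − 2·1 = -2, t = 1 − 2·(-1) = 3  (check: 107·(-2) + 79·3 = 23)
  q = 1: r = 5, s = 1 − 1·(-2) = 3, t = -1 − 1·3 = -4  (check: 107·3 + 79·(-4) = 5)
  q = 4: r = 3, s = -2 − 4·3 = -14, t = 3 − 4·(-4) = 19  (check: 107·(-14) + 79·19 = 3)
  q = 1: r = 2, s = 3 − 1·(-14) = 17, t = -4 − 1·19 = -23  (check: 107·17 + 79·(-23) = 2)
  q = 1: r = 1, s = -14 − 1·17 = -31, t = 19 − 1·(-23) = 42  (check: 107·(-31) + 79·42 = 1)
The row with r = 1 (the gcd) gives the Bezout coefficients s = -31, t = 42.
Result: 107 · (-31) + 79 · (42) = 1.

gcd(107, 79) = 1; s = -31, t = 42 (check: 107·(-31) + 79·42 = 1).


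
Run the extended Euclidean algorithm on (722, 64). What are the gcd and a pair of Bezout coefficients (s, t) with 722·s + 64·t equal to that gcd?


Euclidean algorithm on (722, 64) — divide until remainder is 0:
  722 = 11 · 64 + 18
  64 = 3 · 18 + 10
  18 = 1 · 10 + 8
  10 = 1 · 8 + 2
  8 = 4 · 2 + 0
gcd(722, 64) = 2.
Track Bezout coefficients alongside the remainders: start with r₀ = 722 = a·1 + b·0 (s = 1, t = 0) and r₁ = 64 = a·0 + b·1 (s = 0, t = 1); each new remainder r_{k+1} = r_{k-1} − q_k·r_k inherits s_{k+1} = s_{k-1} − q_k·s_k, t_{k+1} = t_{k-1} − q_k·t_k, so r_k = a·s_k + b·t_k at every step:
  q = 11: r = 18, s = 1 − 11·0 = 1, t = 0 − 11·1 = -11  (check: 722·1 + 64·(-11) = 18)
  q = 3: r = 10, s = 0 − 3·1 = -3, t = 1 − 3·(-11) = 34  (check: 722·(-3) + 64·34 = 10)
  q = 1: r = 8, s = 1 − 1·(-3) = 4, t = -11 − 1·34 = -45  (check: 722·4 + 64·(-45) = 8)
  q = 1: r = 2, s = -3 − 1·4 = -7, t = 34 − 1·(-45) = 79  (check: 722·(-7) + 64·79 = 2)
The row with r = 2 (the gcd) gives the Bezout coefficients s = -7, t = 79.
Result: 722 · (-7) + 64 · (79) = 2.

gcd(722, 64) = 2; s = -7, t = 79 (check: 722·(-7) + 64·79 = 2).


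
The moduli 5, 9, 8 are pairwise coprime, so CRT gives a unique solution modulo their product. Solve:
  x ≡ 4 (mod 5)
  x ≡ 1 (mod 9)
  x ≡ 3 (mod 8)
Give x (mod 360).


Moduli 5, 9, 8 are pairwise coprime; by CRT there is a unique solution modulo M = 5 · 9 · 8 = 360.
Solve pairwise, accumulating the modulus:
  Start with x ≡ 4 (mod 5).
  Combine with x ≡ 1 (mod 9): since gcd(5, 9) = 1, we get a unique residue mod 45.
    Write x = 4 + 5·t and substitute into x ≡ 1 (mod 9): 5·t ≡ 1 − 4 = -3 (mod 9).
    Reduce coefficients mod 9: 5·t ≡ 6 (mod 9).
    The inverse of 5 mod 9 is 2 (since 5·2 = 10 = 1·9 + 1), so t ≡ 2·6 = 12 ≡ 3 (mod 9).
    Then x = 4 + 5·3 = 19, valid modulo lcm(5, 9) = 45: x ≡ 19 (mod 45).
  Combine with x ≡ 3 (mod 8): since gcd(45, 8) = 1, we get a unique residue mod 360.
    Write x = 19 + 45·t and substitute into x ≡ 3 (mod 8): 45·t ≡ 3 − 19 = -16 (mod 8).
    Reduce coefficients mod 8: 5·t ≡ 0 (mod 8).
    The inverse of 5 mod 8 is 5 (since 5·5 = 25 = 3·8 + 1), so t ≡ 5·0 = 0 ≡ 0 (mod 8).
    Then x = 19 + 45·0 = 19, valid modulo lcm(45, 8) = 360: x ≡ 19 (mod 360).
Verify: 19 mod 5 = 4 ✓, 19 mod 9 = 1 ✓, 19 mod 8 = 3 ✓.

x ≡ 19 (mod 360).


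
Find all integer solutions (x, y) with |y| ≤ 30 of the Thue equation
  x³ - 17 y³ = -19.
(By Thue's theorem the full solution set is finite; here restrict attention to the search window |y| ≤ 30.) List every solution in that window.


The equation is x³ - 17y³ = -19. For fixed y, x³ = 17·y³ − 19, so a solution requires the RHS to be a perfect cube.
Strategy: iterate y from -30 to 30, compute RHS = 17·y³ − 19, and check whether it is a (positive or negative) perfect cube.
Check small values of y:
  y = 0: RHS = -19 is not a perfect cube.
  y = 1: RHS = -2 is not a perfect cube.
  y = -1: RHS = -36 is not a perfect cube.
  y = 2: RHS = 117 is not a perfect cube.
  y = -2: RHS = -155 is not a perfect cube.
  y = 3: RHS = 440 is not a perfect cube.
  y = -3: RHS = -478 is not a perfect cube.
Continuing the search up to |y| = 30 finds no solutions either.
No (x, y) in the scanned range satisfies the equation.

No integer solutions with |y| ≤ 30.


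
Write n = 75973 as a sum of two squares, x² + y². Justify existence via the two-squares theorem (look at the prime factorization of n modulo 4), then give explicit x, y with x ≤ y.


Step 1: Factor n = 75973 = 17 · 41 · 109.
Step 2: Check the mod-4 condition on each prime factor: 17 ≡ 1 (mod 4), exponent 1; 41 ≡ 1 (mod 4), exponent 1; 109 ≡ 1 (mod 4), exponent 1.
All primes ≡ 3 (mod 4) appear to even exponent (or don't appear), so by the two-squares theorem n IS expressible as a sum of two squares.
Step 3: Build a representation. Here n = 17 · 41 · 109 is a product of primes ≡ 1 (mod 4). Each prime p ≡ 1 (mod 4) is itself a sum of two squares; find a² by testing p − a² for a perfect square:
  17: 17 − 1² = 16 = 4² ⇒ 17 = 1² + 4².
  41: 41 − 1² = 40, 41 − 2² = 37, 41 − 3² = 32, 41 − 4² = 25 = 5² ⇒ 41 = 4² + 5².
  109: 109 − 1² = 108, 109 − 2² = 105, 109 − 3² = 100 = 10² ⇒ 109 = 3² + 10².
  Combine using the Brahmagupta–Fibonacci identity (a² + b²)(c² + d²) = (ac − bd)² + (ad + bc)² = (ac + bd)² + (ad − bc)²:
  17 · 41 = 697: from (1² + 4²)(4² + 5²), take (1·4 − 4·5, 1·5 + 4·4) = (4 − 20, 5 + 16) = (-16, 21); dropping signs (only squares matter) gives (16, 21); check 16² + 21² = 256 + 441 = 697 ✓.
  697 · 109 = 75973: from (16² + 21²)(3² + 10²), take (16·3 − 21·10, 16·10 + 21·3) = (48 − 210, 160 + 63) = (-162, 223); dropping signs (only squares matter) gives (162, 223); check 162² + 223² = 26244 + 49729 = 75973 ✓.
Step 4: Order so x ≤ y and verify: 162² + 223² = 26244 + 49729 = 75973 = n. ✓

n = 75973 = 162² + 223² (one valid representation with x ≤ y).


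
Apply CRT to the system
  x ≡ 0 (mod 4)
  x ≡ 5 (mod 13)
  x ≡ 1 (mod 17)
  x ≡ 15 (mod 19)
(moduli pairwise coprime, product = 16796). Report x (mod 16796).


Product of moduli M = 4 · 13 · 17 · 19 = 16796.
Merge one congruence at a time:
  Start: x ≡ 0 (mod 4).
  Combine with x ≡ 5 (mod 13); new modulus lcm = 52.
    Write x = 0 + 4·t and substitute into x ≡ 5 (mod 13): 4·t ≡ 5 − 0 = 5 (mod 13).
    The inverse of 4 mod 13 is 10 (since 4·10 = 40 = 3·13 + 1), so t ≡ 10·5 = 50 ≡ 11 (mod 13).
    Then x = 0 + 4·11 = 44, valid modulo lcm(4, 13) = 52: x ≡ 44 (mod 52).
  Combine with x ≡ 1 (mod 17); new modulus lcm = 884.
    Write x = 44 + 52·t and substitute into x ≡ 1 (mod 17): 52·t ≡ 1 − 44 = -43 (mod 17).
    Reduce coefficients mod 17: 1·t ≡ 8 (mod 17).
    So t ≡ 8 (mod 17).
    Then x = 44 + 52·8 = 460, valid modulo lcm(52, 17) = 884: x ≡ 460 (mod 884).
  Combine with x ≡ 15 (mod 19); new modulus lcm = 16796.
    Write x = 460 + 884·t and substitute into x ≡ 15 (mod 19): 884·t ≡ 15 − 460 = -445 (mod 19).
    Reduce coefficients mod 19: 10·t ≡ 11 (mod 19).
    The inverse of 10 mod 19 is 2 (since 10·2 = 20 = 1·19 + 1), so t ≡ 2·11 = 22 ≡ 3 (mod 19).
    Then x = 460 + 884·3 = 3112, valid modulo lcm(884, 19) = 16796: x ≡ 3112 (mod 16796).
Verify against each original: 3112 mod 4 = 0, 3112 mod 13 = 5, 3112 mod 17 = 1, 3112 mod 19 = 15.

x ≡ 3112 (mod 16796).


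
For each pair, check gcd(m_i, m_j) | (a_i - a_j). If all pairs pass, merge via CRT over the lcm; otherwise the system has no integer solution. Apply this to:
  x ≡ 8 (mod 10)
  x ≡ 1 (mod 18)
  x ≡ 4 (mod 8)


Moduli 10, 18, 8 are not pairwise coprime, so CRT works modulo lcm(m_i) when all pairwise compatibility conditions hold.
Pairwise compatibility: gcd(m_i, m_j) must divide a_i - a_j for every pair.
Merge one congruence at a time:
  Start: x ≡ 8 (mod 10).
  Combine with x ≡ 1 (mod 18): gcd(10, 18) = 2, and 1 - 8 = -7 is NOT divisible by 2.
    ⇒ system is inconsistent (no integer solution).

No solution (the system is inconsistent).


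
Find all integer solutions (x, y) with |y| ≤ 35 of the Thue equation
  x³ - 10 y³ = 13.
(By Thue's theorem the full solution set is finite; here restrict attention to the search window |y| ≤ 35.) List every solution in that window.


The equation is x³ - 10y³ = 13. For fixed y, x³ = 10·y³ + 13, so a solution requires the RHS to be a perfect cube.
Strategy: iterate y from -35 to 35, compute RHS = 10·y³ + 13, and check whether it is a (positive or negative) perfect cube.
Check small values of y:
  y = 0: RHS = 13 is not a perfect cube.
  y = 1: RHS = 23 is not a perfect cube.
  y = -1: RHS = 3 is not a perfect cube.
  y = 2: RHS = 93 is not a perfect cube.
  y = -2: RHS = -67 is not a perfect cube.
  y = 3: RHS = 283 is not a perfect cube.
  y = -3: RHS = -257 is not a perfect cube.
Continuing the search up to |y| = 35 finds no solutions either.
No (x, y) in the scanned range satisfies the equation.

No integer solutions with |y| ≤ 35.


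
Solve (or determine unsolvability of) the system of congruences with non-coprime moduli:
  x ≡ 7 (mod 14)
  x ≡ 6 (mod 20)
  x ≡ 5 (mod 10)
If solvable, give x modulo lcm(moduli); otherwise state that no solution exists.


Moduli 14, 20, 10 are not pairwise coprime, so CRT works modulo lcm(m_i) when all pairwise compatibility conditions hold.
Pairwise compatibility: gcd(m_i, m_j) must divide a_i - a_j for every pair.
Merge one congruence at a time:
  Start: x ≡ 7 (mod 14).
  Combine with x ≡ 6 (mod 20): gcd(14, 20) = 2, and 6 - 7 = -1 is NOT divisible by 2.
    ⇒ system is inconsistent (no integer solution).

No solution (the system is inconsistent).


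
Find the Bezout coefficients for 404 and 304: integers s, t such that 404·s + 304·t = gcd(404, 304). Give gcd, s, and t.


Euclidean algorithm on (404, 304) — divide until remainder is 0:
  404 = 1 · 304 + 100
  304 = 3 · 100 + 4
  100 = 25 · 4 + 0
gcd(404, 304) = 4.
Track Bezout coefficients alongside the remainders: start with r₀ = 404 = a·1 + b·0 (s = 1, t = 0) and r₁ = 304 = a·0 + b·1 (s = 0, t = 1); each new remainder r_{k+1} = r_{k-1} − q_k·r_k inherits s_{k+1} = s_{k-1} − q_k·s_k, t_{k+1} = t_{k-1} − q_k·t_k, so r_k = a·s_k + b·t_k at every step:
  q = 1: r = 100, s = 1 − 1·0 = 1, t = 0 − 1·1 = -1  (check: 404·1 + 304·(-1) = 100)
  q = 3: r = 4, s = 0 − 3·1 = -3, t = 1 − 3·(-1) = 4  (check: 404·(-3) + 304·4 = 4)
The row with r = 4 (the gcd) gives the Bezout coefficients s = -3, t = 4.
Result: 404 · (-3) + 304 · (4) = 4.

gcd(404, 304) = 4; s = -3, t = 4 (check: 404·(-3) + 304·4 = 4).


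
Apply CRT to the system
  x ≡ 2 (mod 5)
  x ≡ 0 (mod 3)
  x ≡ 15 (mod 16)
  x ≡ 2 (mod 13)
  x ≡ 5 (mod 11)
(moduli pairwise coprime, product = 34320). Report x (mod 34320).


Product of moduli M = 5 · 3 · 16 · 13 · 11 = 34320.
Merge one congruence at a time:
  Start: x ≡ 2 (mod 5).
  Combine with x ≡ 0 (mod 3); new modulus lcm = 15.
    Write x = 2 + 5·t and substitute into x ≡ 0 (mod 3): 5·t ≡ 0 − 2 = -2 (mod 3).
    Reduce coefficients mod 3: 2·t ≡ 1 (mod 3).
    The inverse of 2 mod 3 is 2 (since 2·2 = 4 = 1·3 + 1), so t ≡ 2·1 = 2 ≡ 2 (mod 3).
    Then x = 2 + 5·2 = 12, valid modulo lcm(5, 3) = 15: x ≡ 12 (mod 15).
  Combine with x ≡ 15 (mod 16); new modulus lcm = 240.
    Write x = 12 + 15·t and substitute into x ≡ 15 (mod 16): 15·t ≡ 15 − 12 = 3 (mod 16).
    The inverse of 15 mod 16 is 15 (since 15·15 = 225 = 14·16 + 1), so t ≡ 15·3 = 45 ≡ 13 (mod 16).
    Then x = 12 + 15·13 = 207, valid modulo lcm(15, 16) = 240: x ≡ 207 (mod 240).
  Combine with x ≡ 2 (mod 13); new modulus lcm = 3120.
    Write x = 207 + 240·t and substitute into x ≡ 2 (mod 13): 240·t ≡ 2 − 207 = -205 (mod 13).
    Reduce coefficients mod 13: 6·t ≡ 3 (mod 13).
    The inverse of 6 mod 13 is 11 (since 6·11 = 66 = 5·13 + 1), so t ≡ 11·3 = 33 ≡ 7 (mod 13).
    Then x = 207 + 240·7 = 1887, valid modulo lcm(240, 13) = 3120: x ≡ 1887 (mod 3120).
  Combine with x ≡ 5 (mod 11); new modulus lcm = 34320.
    Write x = 1887 + 3120·t and substitute into x ≡ 5 (mod 11): 3120·t ≡ 5 − 1887 = -1882 (mod 11).
    Reduce coefficients mod 11: 7·t ≡ 10 (mod 11).
    The inverse of 7 mod 11 is 8 (since 7·8 = 56 = 5·11 + 1), so t ≡ 8·10 = 80 ≡ 3 (mod 11).
    Then x = 1887 + 3120·3 = 11247, valid modulo lcm(3120, 11) = 34320: x ≡ 11247 (mod 34320).
Verify against each original: 11247 mod 5 = 2, 11247 mod 3 = 0, 11247 mod 16 = 15, 11247 mod 13 = 2, 11247 mod 11 = 5.

x ≡ 11247 (mod 34320).


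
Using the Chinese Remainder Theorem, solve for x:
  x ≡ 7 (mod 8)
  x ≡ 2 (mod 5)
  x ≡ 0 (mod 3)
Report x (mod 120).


Moduli 8, 5, 3 are pairwise coprime; by CRT there is a unique solution modulo M = 8 · 5 · 3 = 120.
Solve pairwise, accumulating the modulus:
  Start with x ≡ 7 (mod 8).
  Combine with x ≡ 2 (mod 5): since gcd(8, 5) = 1, we get a unique residue mod 40.
    Write x = 7 + 8·t and substitute into x ≡ 2 (mod 5): 8·t ≡ 2 − 7 = -5 (mod 5).
    Reduce coefficients mod 5: 3·t ≡ 0 (mod 5).
    The inverse of 3 mod 5 is 2 (since 3·2 = 6 = 1·5 + 1), so t ≡ 2·0 = 0 ≡ 0 (mod 5).
    Then x = 7 + 8·0 = 7, valid modulo lcm(8, 5) = 40: x ≡ 7 (mod 40).
  Combine with x ≡ 0 (mod 3): since gcd(40, 3) = 1, we get a unique residue mod 120.
    Write x = 7 + 40·t and substitute into x ≡ 0 (mod 3): 40·t ≡ 0 − 7 = -7 (mod 3).
    Reduce coefficients mod 3: 1·t ≡ 2 (mod 3).
    So t ≡ 2 (mod 3).
    Then x = 7 + 40·2 = 87, valid modulo lcm(40, 3) = 120: x ≡ 87 (mod 120).
Verify: 87 mod 8 = 7 ✓, 87 mod 5 = 2 ✓, 87 mod 3 = 0 ✓.

x ≡ 87 (mod 120).


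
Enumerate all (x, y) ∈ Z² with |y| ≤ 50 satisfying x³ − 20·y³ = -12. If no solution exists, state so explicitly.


The equation is x³ - 20y³ = -12. For fixed y, x³ = 20·y³ − 12, so a solution requires the RHS to be a perfect cube.
Strategy: iterate y from -50 to 50, compute RHS = 20·y³ − 12, and check whether it is a (positive or negative) perfect cube.
Check small values of y:
  y = 0: RHS = -12 is not a perfect cube.
  y = 1: RHS = 8 = (2)³ ⇒ x = 2 works.
  y = -1: RHS = -32 is not a perfect cube.
  y = 2: RHS = 148 is not a perfect cube.
  y = -2: RHS = -172 is not a perfect cube.
  y = 3: RHS = 528 is not a perfect cube.
  y = -3: RHS = -552 is not a perfect cube.
Continuing the search up to |y| = 50 finds no further solutions beyond those listed.
Collected solutions: (2, 1).

Solutions (with |y| ≤ 50): (2, 1).


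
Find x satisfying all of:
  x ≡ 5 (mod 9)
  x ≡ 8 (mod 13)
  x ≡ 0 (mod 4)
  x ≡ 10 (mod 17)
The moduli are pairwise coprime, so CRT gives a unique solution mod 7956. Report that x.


Product of moduli M = 9 · 13 · 4 · 17 = 7956.
Merge one congruence at a time:
  Start: x ≡ 5 (mod 9).
  Combine with x ≡ 8 (mod 13); new modulus lcm = 117.
    Write x = 5 + 9·t and substitute into x ≡ 8 (mod 13): 9·t ≡ 8 − 5 = 3 (mod 13).
    The inverse of 9 mod 13 is 3 (since 9·3 = 27 = 2·13 + 1), so t ≡ 3·3 = 9 ≡ 9 (mod 13).
    Then x = 5 + 9·9 = 86, valid modulo lcm(9, 13) = 117: x ≡ 86 (mod 117).
  Combine with x ≡ 0 (mod 4); new modulus lcm = 468.
    Write x = 86 + 117·t and substitute into x ≡ 0 (mod 4): 117·t ≡ 0 − 86 = -86 (mod 4).
    Reduce coefficients mod 4: 1·t ≡ 2 (mod 4).
    So t ≡ 2 (mod 4).
    Then x = 86 + 117·2 = 320, valid modulo lcm(117, 4) = 468: x ≡ 320 (mod 468).
  Combine with x ≡ 10 (mod 17); new modulus lcm = 7956.
    Write x = 320 + 468·t and substitute into x ≡ 10 (mod 17): 468·t ≡ 10 − 320 = -310 (mod 17).
    Reduce coefficients mod 17: 9·t ≡ 13 (mod 17).
    The inverse of 9 mod 17 is 2 (since 9·2 = 18 = 1·17 + 1), so t ≡ 2·13 = 26 ≡ 9 (mod 17).
    Then x = 320 + 468·9 = 4532, valid modulo lcm(468, 17) = 7956: x ≡ 4532 (mod 7956).
Verify against each original: 4532 mod 9 = 5, 4532 mod 13 = 8, 4532 mod 4 = 0, 4532 mod 17 = 10.

x ≡ 4532 (mod 7956).


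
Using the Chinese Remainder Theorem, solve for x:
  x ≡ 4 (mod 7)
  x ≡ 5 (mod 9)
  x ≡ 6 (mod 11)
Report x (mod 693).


Moduli 7, 9, 11 are pairwise coprime; by CRT there is a unique solution modulo M = 7 · 9 · 11 = 693.
Solve pairwise, accumulating the modulus:
  Start with x ≡ 4 (mod 7).
  Combine with x ≡ 5 (mod 9): since gcd(7, 9) = 1, we get a unique residue mod 63.
    Write x = 4 + 7·t and substitute into x ≡ 5 (mod 9): 7·t ≡ 5 − 4 = 1 (mod 9).
    The inverse of 7 mod 9 is 4 (since 7·4 = 28 = 3·9 + 1), so t ≡ 4·1 = 4 ≡ 4 (mod 9).
    Then x = 4 + 7·4 = 32, valid modulo lcm(7, 9) = 63: x ≡ 32 (mod 63).
  Combine with x ≡ 6 (mod 11): since gcd(63, 11) = 1, we get a unique residue mod 693.
    Write x = 32 + 63·t and substitute into x ≡ 6 (mod 11): 63·t ≡ 6 − 32 = -26 (mod 11).
    Reduce coefficients mod 11: 8·t ≡ 7 (mod 11).
    The inverse of 8 mod 11 is 7 (since 8·7 = 56 = 5·11 + 1), so t ≡ 7·7 = 49 ≡ 5 (mod 11).
    Then x = 32 + 63·5 = 347, valid modulo lcm(63, 11) = 693: x ≡ 347 (mod 693).
Verify: 347 mod 7 = 4 ✓, 347 mod 9 = 5 ✓, 347 mod 11 = 6 ✓.

x ≡ 347 (mod 693).


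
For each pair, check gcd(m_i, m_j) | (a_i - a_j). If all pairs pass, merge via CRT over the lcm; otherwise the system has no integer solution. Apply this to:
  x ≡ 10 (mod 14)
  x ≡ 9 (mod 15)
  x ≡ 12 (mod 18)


Moduli 14, 15, 18 are not pairwise coprime, so CRT works modulo lcm(m_i) when all pairwise compatibility conditions hold.
Pairwise compatibility: gcd(m_i, m_j) must divide a_i - a_j for every pair.
Merge one congruence at a time:
  Start: x ≡ 10 (mod 14).
  Combine with x ≡ 9 (mod 15): gcd(14, 15) = 1; 9 - 10 = -1, which IS divisible by 1, so compatible.
    Write x = 10 + 14·t and substitute into x ≡ 9 (mod 15): 14·t ≡ 9 − 10 = -1 (mod 15).
    Reduce coefficients mod 15: 14·t ≡ 14 (mod 15).
    The inverse of 14 mod 15 is 14 (since 14·14 = 196 = 13·15 + 1), so t ≡ 14·14 = 196 ≡ 1 (mod 15).
    Then x = 10 + 14·1 = 24, valid modulo lcm(14, 15) = 210: x ≡ 24 (mod 210).
  Combine with x ≡ 12 (mod 18): gcd(210, 18) = 6; 12 - 24 = -12, which IS divisible by 6, so compatible.
    Write x = 24 + 210·t and substitute into x ≡ 12 (mod 18): 210·t ≡ 12 − 24 = -12 (mod 18).
    Divide the congruence (and modulus) by g = 6: 35·t ≡ -2 (mod 3).
    Reduce coefficients mod 3: 2·t ≡ 1 (mod 3).
    The inverse of 2 mod 3 is 2 (since 2·2 = 4 = 1·3 + 1), so t ≡ 2·1 = 2 ≡ 2 (mod 3).
    Then x = 24 + 210·2 = 444, valid modulo lcm(210, 18) = 630: x ≡ 444 (mod 630).
Verify: 444 mod 14 = 10, 444 mod 15 = 9, 444 mod 18 = 12.

x ≡ 444 (mod 630).


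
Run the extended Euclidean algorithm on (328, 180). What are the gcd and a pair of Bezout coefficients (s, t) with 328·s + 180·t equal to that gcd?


Euclidean algorithm on (328, 180) — divide until remainder is 0:
  328 = 1 · 180 + 148
  180 = 1 · 148 + 32
  148 = 4 · 32 + 20
  32 = 1 · 20 + 12
  20 = 1 · 12 + 8
  12 = 1 · 8 + 4
  8 = 2 · 4 + 0
gcd(328, 180) = 4.
Track Bezout coefficients alongside the remainders: start with r₀ = 328 = a·1 + b·0 (s = 1, t = 0) and r₁ = 180 = a·0 + b·1 (s = 0, t = 1); each new remainder r_{k+1} = r_{k-1} − q_k·r_k inherits s_{k+1} = s_{k-1} − q_k·s_k, t_{k+1} = t_{k-1} − q_k·t_k, so r_k = a·s_k + b·t_k at every step:
  q = 1: r = 148, s = 1 − 1·0 = 1, t = 0 − 1·1 = -1  (check: 328·1 + 180·(-1) = 148)
  q = 1: r = 32, s = 0 − 1·1 = -1, t = 1 − 1·(-1) = 2  (check: 328·(-1) + 180·2 = 32)
  q = 4: r = 20, s = 1 − 4·(-1) = 5, t = -1 − 4·2 = -9  (check: 328·5 + 180·(-9) = 20)
  q = 1: r = 12, s = -1 − 1·5 = -6, t = 2 − 1·(-9) = 11  (check: 328·(-6) + 180·11 = 12)
  q = 1: r = 8, s = 5 − 1·(-6) = 11, t = -9 − 1·11 = -20  (check: 328·11 + 180·(-20) = 8)
  q = 1: r = 4, s = -6 − 1·11 = -17, t = 11 − 1·(-20) = 31  (check: 328·(-17) + 180·31 = 4)
The row with r = 4 (the gcd) gives the Bezout coefficients s = -17, t = 31.
Result: 328 · (-17) + 180 · (31) = 4.

gcd(328, 180) = 4; s = -17, t = 31 (check: 328·(-17) + 180·31 = 4).


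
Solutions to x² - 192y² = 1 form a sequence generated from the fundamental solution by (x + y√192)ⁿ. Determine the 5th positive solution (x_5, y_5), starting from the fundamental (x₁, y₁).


Step 1: Find the fundamental solution (x₁, y₁) of x² - 192y² = 1.
  Expand √192 as a continued fraction. a₀ = ⌊√192⌋ = 13; iterate m_{k+1} = d_k·a_k − m_k, d_{k+1} = (192 − m_{k+1}²)/d_k, a_{k+1} = ⌊(a₀ + m_{k+1})/d_{k+1}⌋ (starting m₀ = 0, d₀ = 1), with convergents p_k = a_k·p_{k-1} + p_{k-2}, q_k = a_k·q_{k-1} + q_{k-2} (p₋₁ = 1, q₋₁ = 0):
  k = 0: a₀ = 13; p₀/q₀ = 13/1; p₀² − 192·q₀² = 169 − 192 = -23.
  k = 1: m = 13, d = 23, a = ⌊(13 + 13)/23⌋ = 1; p/q = (1·13 + 1)/(1·1 + 0) = 14/1; p² − 192·q² = 196 − 192 = 4.
  k = 2: m = 10, d = 4, a = ⌊(13 + 10)/4⌋ = 5; p/q = (5·14 + 13)/(5·1 + 1) = 83/6; p² − 192·q² = 6889 − 6912 = -23.
  k = 3: m = 10, d = 23, a = ⌊(13 + 10)/23⌋ = 1; p/q = (1·83 + 14)/(1·6 + 1) = 97/7; p² − 192·q² = 9409 − 9408 = 1.
  The first convergent with p² − 192·q² = 1 gives the fundamental solution (x₁, y₁) = (97, 7).
Step 2: Apply the recurrence (x_{n+1}, y_{n+1}) = (x₁x_n + 192y₁y_n, x₁y_n + y₁x_n) repeatedly.
  From (x_1, y_1) = (97, 7): x_2 = 97·97 + 192·7·7 = 18817; y_2 = 97·7 + 7·97 = 1358.
  From (x_2, y_2) = (18817, 1358): x_3 = 97·18817 + 192·7·1358 = 3650401; y_3 = 97·1358 + 7·18817 = 263445.
  From (x_3, y_3) = (3650401, 263445): x_4 = 97·3650401 + 192·7·263445 = 708158977; y_4 = 97·263445 + 7·3650401 = 51106972.
  From (x_4, y_4) = (708158977, 51106972): x_5 = 97·708158977 + 192·7·51106972 = 137379191137; y_5 = 97·51106972 + 7·708158977 = 9914489123.
Step 3: Verify x_5² - 192·y_5² = 18873042157456379352769 - 18873042157456379352768 = 1 (should be 1). ✓

(x_1, y_1) = (97, 7); (x_5, y_5) = (137379191137, 9914489123).


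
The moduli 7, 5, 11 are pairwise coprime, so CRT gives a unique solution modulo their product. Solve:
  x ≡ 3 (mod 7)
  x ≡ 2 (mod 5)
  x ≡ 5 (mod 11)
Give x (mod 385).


Moduli 7, 5, 11 are pairwise coprime; by CRT there is a unique solution modulo M = 7 · 5 · 11 = 385.
Solve pairwise, accumulating the modulus:
  Start with x ≡ 3 (mod 7).
  Combine with x ≡ 2 (mod 5): since gcd(7, 5) = 1, we get a unique residue mod 35.
    Write x = 3 + 7·t and substitute into x ≡ 2 (mod 5): 7·t ≡ 2 − 3 = -1 (mod 5).
    Reduce coefficients mod 5: 2·t ≡ 4 (mod 5).
    The inverse of 2 mod 5 is 3 (since 2·3 = 6 = 1·5 + 1), so t ≡ 3·4 = 12 ≡ 2 (mod 5).
    Then x = 3 + 7·2 = 17, valid modulo lcm(7, 5) = 35: x ≡ 17 (mod 35).
  Combine with x ≡ 5 (mod 11): since gcd(35, 11) = 1, we get a unique residue mod 385.
    Write x = 17 + 35·t and substitute into x ≡ 5 (mod 11): 35·t ≡ 5 − 17 = -12 (mod 11).
    Reduce coefficients mod 11: 2·t ≡ 10 (mod 11).
    The inverse of 2 mod 11 is 6 (since 2·6 = 12 = 1·11 + 1), so t ≡ 6·10 = 60 ≡ 5 (mod 11).
    Then x = 17 + 35·5 = 192, valid modulo lcm(35, 11) = 385: x ≡ 192 (mod 385).
Verify: 192 mod 7 = 3 ✓, 192 mod 5 = 2 ✓, 192 mod 11 = 5 ✓.

x ≡ 192 (mod 385).


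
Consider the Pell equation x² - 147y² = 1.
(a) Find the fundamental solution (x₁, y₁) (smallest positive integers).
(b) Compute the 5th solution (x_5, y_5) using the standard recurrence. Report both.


Step 1: Find the fundamental solution (x₁, y₁) of x² - 147y² = 1.
  Expand √147 as a continued fraction. a₀ = ⌊√147⌋ = 12; iterate m_{k+1} = d_k·a_k − m_k, d_{k+1} = (147 − m_{k+1}²)/d_k, a_{k+1} = ⌊(a₀ + m_{k+1})/d_{k+1}⌋ (starting m₀ = 0, d₀ = 1), with convergents p_k = a_k·p_{k-1} + p_{k-2}, q_k = a_k·q_{k-1} + q_{k-2} (p₋₁ = 1, q₋₁ = 0):
  k = 0: a₀ = 12; p₀/q₀ = 12/1; p₀² − 147·q₀² = 144 − 147 = -3.
  k = 1: m = 12, d = 3, a = ⌊(12 + 12)/3⌋ = 8; p/q = (8·12 + 1)/(8·1 + 0) = 97/8; p² − 147·q² = 9409 − 9408 = 1.
  The first convergent with p² − 147·q² = 1 gives the fundamental solution (x₁, y₁) = (97, 8).
Step 2: Apply the recurrence (x_{n+1}, y_{n+1}) = (x₁x_n + 147y₁y_n, x₁y_n + y₁x_n) repeatedly.
  From (x_1, y_1) = (97, 8): x_2 = 97·97 + 147·8·8 = 18817; y_2 = 97·8 + 8·97 = 1552.
  From (x_2, y_2) = (18817, 1552): x_3 = 97·18817 + 147·8·1552 = 3650401; y_3 = 97·1552 + 8·18817 = 301080.
  From (x_3, y_3) = (3650401, 301080): x_4 = 97·3650401 + 147·8·301080 = 708158977; y_4 = 97·301080 + 8·3650401 = 58407968.
  From (x_4, y_4) = (708158977, 58407968): x_5 = 97·708158977 + 147·8·58407968 = 137379191137; y_5 = 97·58407968 + 8·708158977 = 11330844712.
Step 3: Verify x_5² - 147·y_5² = 18873042157456379352769 - 18873042157456379352768 = 1 (should be 1). ✓

(x_1, y_1) = (97, 8); (x_5, y_5) = (137379191137, 11330844712).


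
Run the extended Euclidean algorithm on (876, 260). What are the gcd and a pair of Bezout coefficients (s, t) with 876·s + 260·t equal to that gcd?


Euclidean algorithm on (876, 260) — divide until remainder is 0:
  876 = 3 · 260 + 96
  260 = 2 · 96 + 68
  96 = 1 · 68 + 28
  68 = 2 · 28 + 12
  28 = 2 · 12 + 4
  12 = 3 · 4 + 0
gcd(876, 260) = 4.
Track Bezout coefficients alongside the remainders: start with r₀ = 876 = a·1 + b·0 (s = 1, t = 0) and r₁ = 260 = a·0 + b·1 (s = 0, t = 1); each new remainder r_{k+1} = r_{k-1} − q_k·r_k inherits s_{k+1} = s_{k-1} − q_k·s_k, t_{k+1} = t_{k-1} − q_k·t_k, so r_k = a·s_k + b·t_k at every step:
  q = 3: r = 96, s = 1 − 3·0 = 1, t = 0 − 3·1 = -3  (check: 876·1 + 260·(-3) = 96)
  q = 2: r = 68, s = 0 − 2·1 = -2, t = 1 − 2·(-3) = 7  (check: 876·(-2) + 260·7 = 68)
  q = 1: r = 28, s = 1 − 1·(-2) = 3, t = -3 − 1·7 = -10  (check: 876·3 + 260·(-10) = 28)
  q = 2: r = 12, s = -2 − 2·3 = -8, t = 7 − 2·(-10) = 27  (check: 876·(-8) + 260·27 = 12)
  q = 2: r = 4, s = 3 − 2·(-8) = 19, t = -10 − 2·27 = -64  (check: 876·19 + 260·(-64) = 4)
The row with r = 4 (the gcd) gives the Bezout coefficients s = 19, t = -64.
Result: 876 · (19) + 260 · (-64) = 4.

gcd(876, 260) = 4; s = 19, t = -64 (check: 876·19 + 260·(-64) = 4).


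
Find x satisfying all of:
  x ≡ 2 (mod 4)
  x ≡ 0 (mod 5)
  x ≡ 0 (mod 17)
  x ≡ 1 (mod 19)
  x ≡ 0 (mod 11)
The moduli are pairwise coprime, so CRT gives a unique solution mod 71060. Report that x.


Product of moduli M = 4 · 5 · 17 · 19 · 11 = 71060.
Merge one congruence at a time:
  Start: x ≡ 2 (mod 4).
  Combine with x ≡ 0 (mod 5); new modulus lcm = 20.
    Write x = 2 + 4·t and substitute into x ≡ 0 (mod 5): 4·t ≡ 0 − 2 = -2 (mod 5).
    Reduce coefficients mod 5: 4·t ≡ 3 (mod 5).
    The inverse of 4 mod 5 is 4 (since 4·4 = 16 = 3·5 + 1), so t ≡ 4·3 = 12 ≡ 2 (mod 5).
    Then x = 2 + 4·2 = 10, valid modulo lcm(4, 5) = 20: x ≡ 10 (mod 20).
  Combine with x ≡ 0 (mod 17); new modulus lcm = 340.
    Write x = 10 + 20·t and substitute into x ≡ 0 (mod 17): 20·t ≡ 0 − 10 = -10 (mod 17).
    Reduce coefficients mod 17: 3·t ≡ 7 (mod 17).
    The inverse of 3 mod 17 is 6 (since 3·6 = 18 = 1·17 + 1), so t ≡ 6·7 = 42 ≡ 8 (mod 17).
    Then x = 10 + 20·8 = 170, valid modulo lcm(20, 17) = 340: x ≡ 170 (mod 340).
  Combine with x ≡ 1 (mod 19); new modulus lcm = 6460.
    Write x = 170 + 340·t and substitute into x ≡ 1 (mod 19): 340·t ≡ 1 − 170 = -169 (mod 19).
    Reduce coefficients mod 19: 17·t ≡ 2 (mod 19).
    The inverse of 17 mod 19 is 9 (since 17·9 = 153 = 8·19 + 1), so t ≡ 9·2 = 18 ≡ 18 (mod 19).
    Then x = 170 + 340·18 = 6290, valid modulo lcm(340, 19) = 6460: x ≡ 6290 (mod 6460).
  Combine with x ≡ 0 (mod 11); new modulus lcm = 71060.
    Write x = 6290 + 6460·t and substitute into x ≡ 0 (mod 11): 6460·t ≡ 0 − 6290 = -6290 (mod 11).
    Reduce coefficients mod 11: 3·t ≡ 2 (mod 11).
    The inverse of 3 mod 11 is 4 (since 3·4 = 12 = 1·11 + 1), so t ≡ 4·2 = 8 ≡ 8 (mod 11).
    Then x = 6290 + 6460·8 = 57970, valid modulo lcm(6460, 11) = 71060: x ≡ 57970 (mod 71060).
Verify against each original: 57970 mod 4 = 2, 57970 mod 5 = 0, 57970 mod 17 = 0, 57970 mod 19 = 1, 57970 mod 11 = 0.

x ≡ 57970 (mod 71060).


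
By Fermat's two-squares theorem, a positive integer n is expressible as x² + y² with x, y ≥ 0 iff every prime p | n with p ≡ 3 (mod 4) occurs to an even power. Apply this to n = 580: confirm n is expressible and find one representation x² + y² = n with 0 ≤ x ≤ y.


Step 1: Factor n = 580 = 2^2 · 5 · 29.
Step 2: Check the mod-4 condition on each prime factor: 2 = 2 (special); 5 ≡ 1 (mod 4), exponent 1; 29 ≡ 1 (mod 4), exponent 1.
All primes ≡ 3 (mod 4) appear to even exponent (or don't appear), so by the two-squares theorem n IS expressible as a sum of two squares.
Step 3: Build a representation. Group n = k² · m with k = 2 and m = 5 · 29 = 145 (a product of primes ≡ 1 (mod 4)); a representation of m scales to one of n via (k·x)² + (k·y)² = k²(x² + y²). Each prime p ≡ 1 (mod 4) is itself a sum of two squares; find a² by testing p − a² for a perfect square:
  5: 5 − 1² = 4 = 2² ⇒ 5 = 1² + 2².
  29: 29 − 1² = 28, 29 − 2² = 25 = 5² ⇒ 29 = 2² + 5².
  Combine using the Brahmagupta–Fibonacci identity (a² + b²)(c² + d²) = (ac − bd)² + (ad + bc)² = (ac + bd)² + (ad − bc)²:
  5 · 29 = 145: from (1² + 2²)(2² + 5²), take (1·2 − 2·5, 1·5 + 2·2) = (2 − 10, 5 + 4) = (-8, 9); dropping signs (only squares matter) gives (8, 9); check 8² + 9² = 64 + 81 = 145 ✓.
  Scale by k = 2: (2·8, 2·9) = (16, 18).
Step 4: Order so x ≤ y and verify: 16² + 18² = 256 + 324 = 580 = n. ✓

n = 580 = 16² + 18² (one valid representation with x ≤ y).


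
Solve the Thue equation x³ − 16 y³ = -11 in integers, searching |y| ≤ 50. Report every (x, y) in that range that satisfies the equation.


The equation is x³ - 16y³ = -11. For fixed y, x³ = 16·y³ − 11, so a solution requires the RHS to be a perfect cube.
Strategy: iterate y from -50 to 50, compute RHS = 16·y³ − 11, and check whether it is a (positive or negative) perfect cube.
Check small values of y:
  y = 0: RHS = -11 is not a perfect cube.
  y = 1: RHS = 5 is not a perfect cube.
  y = -1: RHS = -27 = (-3)³ ⇒ x = -3 works.
  y = 2: RHS = 117 is not a perfect cube.
  y = -2: RHS = -139 is not a perfect cube.
  y = 3: RHS = 421 is not a perfect cube.
  y = -3: RHS = -443 is not a perfect cube.
Continuing the search up to |y| = 50 finds no further solutions beyond those listed.
Collected solutions: (-3, -1).

Solutions (with |y| ≤ 50): (-3, -1).


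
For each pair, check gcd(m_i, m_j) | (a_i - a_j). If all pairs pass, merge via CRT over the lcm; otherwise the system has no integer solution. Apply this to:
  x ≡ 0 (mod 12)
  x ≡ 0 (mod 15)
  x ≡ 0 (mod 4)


Moduli 12, 15, 4 are not pairwise coprime, so CRT works modulo lcm(m_i) when all pairwise compatibility conditions hold.
Pairwise compatibility: gcd(m_i, m_j) must divide a_i - a_j for every pair.
Merge one congruence at a time:
  Start: x ≡ 0 (mod 12).
  Combine with x ≡ 0 (mod 15): gcd(12, 15) = 3; 0 - 0 = 0, which IS divisible by 3, so compatible.
    Write x = 0 + 12·t and substitute into x ≡ 0 (mod 15): 12·t ≡ 0 − 0 = 0 (mod 15).
    Divide the congruence (and modulus) by g = 3: 4·t ≡ 0 (mod 5).
    The inverse of 4 mod 5 is 4 (since 4·4 = 16 = 3·5 + 1), so t ≡ 4·0 = 0 ≡ 0 (mod 5).
    Then x = 0 + 12·0 = 0, valid modulo lcm(12, 15) = 60: x ≡ 0 (mod 60).
  Combine with x ≡ 0 (mod 4): gcd(60, 4) = 4; 0 - 0 = 0, which IS divisible by 4, so compatible.
    Write x = 0 + 60·t and substitute into x ≡ 0 (mod 4): 60·t ≡ 0 − 0 = 0 (mod 4).
    Divide the congruence (and modulus) by g = 4: 15·t ≡ 0 (mod 1).
    Modulo 1 every t works; take t = 0.
    Then x = 0 + 60·0 = 0, valid modulo lcm(60, 4) = 60: x ≡ 0 (mod 60).
Verify: 0 mod 12 = 0, 0 mod 15 = 0, 0 mod 4 = 0.

x ≡ 0 (mod 60).


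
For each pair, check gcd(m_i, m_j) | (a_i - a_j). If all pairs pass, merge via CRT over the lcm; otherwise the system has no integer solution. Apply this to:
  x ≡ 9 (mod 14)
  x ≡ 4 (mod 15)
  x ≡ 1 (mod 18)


Moduli 14, 15, 18 are not pairwise coprime, so CRT works modulo lcm(m_i) when all pairwise compatibility conditions hold.
Pairwise compatibility: gcd(m_i, m_j) must divide a_i - a_j for every pair.
Merge one congruence at a time:
  Start: x ≡ 9 (mod 14).
  Combine with x ≡ 4 (mod 15): gcd(14, 15) = 1; 4 - 9 = -5, which IS divisible by 1, so compatible.
    Write x = 9 + 14·t and substitute into x ≡ 4 (mod 15): 14·t ≡ 4 − 9 = -5 (mod 15).
    Reduce coefficients mod 15: 14·t ≡ 10 (mod 15).
    The inverse of 14 mod 15 is 14 (since 14·14 = 196 = 13·15 + 1), so t ≡ 14·10 = 140 ≡ 5 (mod 15).
    Then x = 9 + 14·5 = 79, valid modulo lcm(14, 15) = 210: x ≡ 79 (mod 210).
  Combine with x ≡ 1 (mod 18): gcd(210, 18) = 6; 1 - 79 = -78, which IS divisible by 6, so compatible.
    Write x = 79 + 210·t and substitute into x ≡ 1 (mod 18): 210·t ≡ 1 − 79 = -78 (mod 18).
    Divide the congruence (and modulus) by g = 6: 35·t ≡ -13 (mod 3).
    Reduce coefficients mod 3: 2·t ≡ 2 (mod 3).
    The inverse of 2 mod 3 is 2 (since 2·2 = 4 = 1·3 + 1), so t ≡ 2·2 = 4 ≡ 1 (mod 3).
    Then x = 79 + 210·1 = 289, valid modulo lcm(210, 18) = 630: x ≡ 289 (mod 630).
Verify: 289 mod 14 = 9, 289 mod 15 = 4, 289 mod 18 = 1.

x ≡ 289 (mod 630).


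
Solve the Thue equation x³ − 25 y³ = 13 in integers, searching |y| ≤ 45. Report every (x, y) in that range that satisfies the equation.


The equation is x³ - 25y³ = 13. For fixed y, x³ = 25·y³ + 13, so a solution requires the RHS to be a perfect cube.
Strategy: iterate y from -45 to 45, compute RHS = 25·y³ + 13, and check whether it is a (positive or negative) perfect cube.
Check small values of y:
  y = 0: RHS = 13 is not a perfect cube.
  y = 1: RHS = 38 is not a perfect cube.
  y = -1: RHS = -12 is not a perfect cube.
  y = 2: RHS = 213 is not a perfect cube.
  y = -2: RHS = -187 is not a perfect cube.
  y = 3: RHS = 688 is not a perfect cube.
  y = -3: RHS = -662 is not a perfect cube.
Continuing the search up to |y| = 45 finds no solutions either.
No (x, y) in the scanned range satisfies the equation.

No integer solutions with |y| ≤ 45.


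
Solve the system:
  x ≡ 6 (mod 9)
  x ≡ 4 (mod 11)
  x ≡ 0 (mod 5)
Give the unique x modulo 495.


Moduli 9, 11, 5 are pairwise coprime; by CRT there is a unique solution modulo M = 9 · 11 · 5 = 495.
Solve pairwise, accumulating the modulus:
  Start with x ≡ 6 (mod 9).
  Combine with x ≡ 4 (mod 11): since gcd(9, 11) = 1, we get a unique residue mod 99.
    Write x = 6 + 9·t and substitute into x ≡ 4 (mod 11): 9·t ≡ 4 − 6 = -2 (mod 11).
    Reduce coefficients mod 11: 9·t ≡ 9 (mod 11).
    The inverse of 9 mod 11 is 5 (since 9·5 = 45 = 4·11 + 1), so t ≡ 5·9 = 45 ≡ 1 (mod 11).
    Then x = 6 + 9·1 = 15, valid modulo lcm(9, 11) = 99: x ≡ 15 (mod 99).
  Combine with x ≡ 0 (mod 5): since gcd(99, 5) = 1, we get a unique residue mod 495.
    Write x = 15 + 99·t and substitute into x ≡ 0 (mod 5): 99·t ≡ 0 − 15 = -15 (mod 5).
    Reduce coefficients mod 5: 4·t ≡ 0 (mod 5).
    The inverse of 4 mod 5 is 4 (since 4·4 = 16 = 3·5 + 1), so t ≡ 4·0 = 0 ≡ 0 (mod 5).
    Then x = 15 + 99·0 = 15, valid modulo lcm(99, 5) = 495: x ≡ 15 (mod 495).
Verify: 15 mod 9 = 6 ✓, 15 mod 11 = 4 ✓, 15 mod 5 = 0 ✓.

x ≡ 15 (mod 495).


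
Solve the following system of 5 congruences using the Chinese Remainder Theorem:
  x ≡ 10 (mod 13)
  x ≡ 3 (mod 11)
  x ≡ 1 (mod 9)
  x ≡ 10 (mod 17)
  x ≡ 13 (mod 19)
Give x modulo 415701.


Product of moduli M = 13 · 11 · 9 · 17 · 19 = 415701.
Merge one congruence at a time:
  Start: x ≡ 10 (mod 13).
  Combine with x ≡ 3 (mod 11); new modulus lcm = 143.
    Write x = 10 + 13·t and substitute into x ≡ 3 (mod 11): 13·t ≡ 3 − 10 = -7 (mod 11).
    Reduce coefficients mod 11: 2·t ≡ 4 (mod 11).
    The inverse of 2 mod 11 is 6 (since 2·6 = 12 = 1·11 + 1), so t ≡ 6·4 = 24 ≡ 2 (mod 11).
    Then x = 10 + 13·2 = 36, valid modulo lcm(13, 11) = 143: x ≡ 36 (mod 143).
  Combine with x ≡ 1 (mod 9); new modulus lcm = 1287.
    Write x = 36 + 143·t and substitute into x ≡ 1 (mod 9): 143·t ≡ 1 − 36 = -35 (mod 9).
    Reduce coefficients mod 9: 8·t ≡ 1 (mod 9).
    The inverse of 8 mod 9 is 8 (since 8·8 = 64 = 7·9 + 1), so t ≡ 8·1 = 8 ≡ 8 (mod 9).
    Then x = 36 + 143·8 = 1180, valid modulo lcm(143, 9) = 1287: x ≡ 1180 (mod 1287).
  Combine with x ≡ 10 (mod 17); new modulus lcm = 21879.
    Write x = 1180 + 1287·t and substitute into x ≡ 10 (mod 17): 1287·t ≡ 10 − 1180 = -1170 (mod 17).
    Reduce coefficients mod 17: 12·t ≡ 3 (mod 17).
    The inverse of 12 mod 17 is 10 (since 12·10 = 120 = 7·17 + 1), so t ≡ 10·3 = 30 ≡ 13 (mod 17).
    Then x = 1180 + 1287·13 = 17911, valid modulo lcm(1287, 17) = 21879: x ≡ 17911 (mod 21879).
  Combine with x ≡ 13 (mod 19); new modulus lcm = 415701.
    Write x = 17911 + 21879·t and substitute into x ≡ 13 (mod 19): 21879·t ≡ 13 − 17911 = -17898 (mod 19).
    Reduce coefficients mod 19: 10·t ≡ 0 (mod 19).
    The inverse of 10 mod 19 is 2 (since 10·2 = 20 = 1·19 + 1), so t ≡ 2·0 = 0 ≡ 0 (mod 19).
    Then x = 17911 + 21879·0 = 17911, valid modulo lcm(21879, 19) = 415701: x ≡ 17911 (mod 415701).
Verify against each original: 17911 mod 13 = 10, 17911 mod 11 = 3, 17911 mod 9 = 1, 17911 mod 17 = 10, 17911 mod 19 = 13.

x ≡ 17911 (mod 415701).


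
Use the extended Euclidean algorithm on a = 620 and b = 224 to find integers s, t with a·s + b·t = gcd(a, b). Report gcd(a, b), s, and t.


Euclidean algorithm on (620, 224) — divide until remainder is 0:
  620 = 2 · 224 + 172
  224 = 1 · 172 + 52
  172 = 3 · 52 + 16
  52 = 3 · 16 + 4
  16 = 4 · 4 + 0
gcd(620, 224) = 4.
Track Bezout coefficients alongside the remainders: start with r₀ = 620 = a·1 + b·0 (s = 1, t = 0) and r₁ = 224 = a·0 + b·1 (s = 0, t = 1); each new remainder r_{k+1} = r_{k-1} − q_k·r_k inherits s_{k+1} = s_{k-1} − q_k·s_k, t_{k+1} = t_{k-1} − q_k·t_k, so r_k = a·s_k + b·t_k at every step:
  q = 2: r = 172, s = 1 − 2·0 = 1, t = 0 − 2·1 = -2  (check: 620·1 + 224·(-2) = 172)
  q = 1: r = 52, s = 0 − 1·1 = -1, t = 1 − 1·(-2) = 3  (check: 620·(-1) + 224·3 = 52)
  q = 3: r = 16, s = 1 − 3·(-1) = 4, t = -2 − 3·3 = -11  (check: 620·4 + 224·(-11) = 16)
  q = 3: r = 4, s = -1 − 3·4 = -13, t = 3 − 3·(-11) = 36  (check: 620·(-13) + 224·36 = 4)
The row with r = 4 (the gcd) gives the Bezout coefficients s = -13, t = 36.
Result: 620 · (-13) + 224 · (36) = 4.

gcd(620, 224) = 4; s = -13, t = 36 (check: 620·(-13) + 224·36 = 4).
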